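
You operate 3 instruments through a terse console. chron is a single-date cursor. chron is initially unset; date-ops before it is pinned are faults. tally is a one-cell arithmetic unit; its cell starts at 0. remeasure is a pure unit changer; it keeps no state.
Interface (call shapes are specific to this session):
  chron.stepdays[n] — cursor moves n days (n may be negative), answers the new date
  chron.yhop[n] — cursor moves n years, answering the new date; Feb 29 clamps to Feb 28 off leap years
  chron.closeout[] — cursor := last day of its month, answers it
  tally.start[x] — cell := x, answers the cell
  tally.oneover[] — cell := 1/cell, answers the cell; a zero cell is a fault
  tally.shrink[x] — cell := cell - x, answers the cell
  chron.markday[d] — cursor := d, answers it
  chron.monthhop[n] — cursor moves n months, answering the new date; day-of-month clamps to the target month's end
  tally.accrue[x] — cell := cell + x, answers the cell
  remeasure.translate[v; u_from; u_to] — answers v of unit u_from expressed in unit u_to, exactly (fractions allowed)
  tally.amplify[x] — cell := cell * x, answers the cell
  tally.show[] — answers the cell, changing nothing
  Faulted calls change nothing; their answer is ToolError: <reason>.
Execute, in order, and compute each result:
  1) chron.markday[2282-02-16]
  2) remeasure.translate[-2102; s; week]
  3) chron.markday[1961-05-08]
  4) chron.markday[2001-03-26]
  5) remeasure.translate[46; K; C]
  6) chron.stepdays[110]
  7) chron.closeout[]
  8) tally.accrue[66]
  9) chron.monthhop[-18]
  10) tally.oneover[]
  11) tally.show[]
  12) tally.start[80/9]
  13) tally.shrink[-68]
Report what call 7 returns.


Answer: 2001-07-31

Derivation:
I use chron.markday with d='2282-02-16', — result: 2282-02-16.
I try remeasure.translate with v='-2102', u_from='s', u_to='week', giving -1051/302400.
Then chron.markday with d='1961-05-08', which returns 1961-05-08.
Calling chron.markday with d='2001-03-26', and get 2001-03-26.
Using remeasure.translate with v='46', u_from='K', u_to='C', which returns -4543/20.
I invoke chron.stepdays with n='110', → 2001-07-14.
Using chron.closeout(), yielding 2001-07-31.
I run tally.accrue with x='66', and see 66.
I run chron.monthhop with n='-18', and observe 2000-01-31.
Next I call tally.oneover(), yielding 1/66.
Next I call tally.show(): 1/66.
I run tally.start with x='80/9', and get 80/9.
I invoke tally.shrink with x='-68', → 692/9.


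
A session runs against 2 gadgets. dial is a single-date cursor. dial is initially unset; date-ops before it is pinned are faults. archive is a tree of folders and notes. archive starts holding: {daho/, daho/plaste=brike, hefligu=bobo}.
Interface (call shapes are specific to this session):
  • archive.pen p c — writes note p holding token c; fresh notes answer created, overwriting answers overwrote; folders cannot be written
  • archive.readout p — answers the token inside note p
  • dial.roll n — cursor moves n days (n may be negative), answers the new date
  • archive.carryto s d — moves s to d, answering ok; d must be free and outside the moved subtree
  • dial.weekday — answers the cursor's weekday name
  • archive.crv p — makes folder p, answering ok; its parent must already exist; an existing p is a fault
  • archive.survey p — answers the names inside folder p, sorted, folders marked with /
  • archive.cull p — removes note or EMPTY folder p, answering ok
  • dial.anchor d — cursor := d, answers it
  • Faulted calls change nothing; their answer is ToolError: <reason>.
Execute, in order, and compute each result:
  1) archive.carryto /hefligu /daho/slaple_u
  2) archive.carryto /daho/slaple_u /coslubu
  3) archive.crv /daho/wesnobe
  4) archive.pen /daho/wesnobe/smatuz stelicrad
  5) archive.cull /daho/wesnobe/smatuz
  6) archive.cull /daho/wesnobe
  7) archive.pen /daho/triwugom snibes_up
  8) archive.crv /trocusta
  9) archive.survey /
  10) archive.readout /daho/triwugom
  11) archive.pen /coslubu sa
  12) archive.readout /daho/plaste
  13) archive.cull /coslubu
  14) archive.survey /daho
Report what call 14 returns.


// archive.carryto(s=/hefligu, d=/daho/slaple_u) ~> ok
// archive.carryto(s=/daho/slaple_u, d=/coslubu) ~> ok
// archive.crv(p=/daho/wesnobe) ~> ok
// archive.pen(p=/daho/wesnobe/smatuz, c=stelicrad) ~> created
// archive.cull(p=/daho/wesnobe/smatuz) ~> ok
// archive.cull(p=/daho/wesnobe) ~> ok
// archive.pen(p=/daho/triwugom, c=snibes_up) ~> created
// archive.crv(p=/trocusta) ~> ok
// archive.survey(p=/) ~> [coslubu, daho/, trocusta/]
// archive.readout(p=/daho/triwugom) ~> snibes_up
// archive.pen(p=/coslubu, c=sa) ~> overwrote
// archive.readout(p=/daho/plaste) ~> brike
// archive.cull(p=/coslubu) ~> ok
// archive.survey(p=/daho) ~> [plaste, triwugom]

Answer: [plaste, triwugom]


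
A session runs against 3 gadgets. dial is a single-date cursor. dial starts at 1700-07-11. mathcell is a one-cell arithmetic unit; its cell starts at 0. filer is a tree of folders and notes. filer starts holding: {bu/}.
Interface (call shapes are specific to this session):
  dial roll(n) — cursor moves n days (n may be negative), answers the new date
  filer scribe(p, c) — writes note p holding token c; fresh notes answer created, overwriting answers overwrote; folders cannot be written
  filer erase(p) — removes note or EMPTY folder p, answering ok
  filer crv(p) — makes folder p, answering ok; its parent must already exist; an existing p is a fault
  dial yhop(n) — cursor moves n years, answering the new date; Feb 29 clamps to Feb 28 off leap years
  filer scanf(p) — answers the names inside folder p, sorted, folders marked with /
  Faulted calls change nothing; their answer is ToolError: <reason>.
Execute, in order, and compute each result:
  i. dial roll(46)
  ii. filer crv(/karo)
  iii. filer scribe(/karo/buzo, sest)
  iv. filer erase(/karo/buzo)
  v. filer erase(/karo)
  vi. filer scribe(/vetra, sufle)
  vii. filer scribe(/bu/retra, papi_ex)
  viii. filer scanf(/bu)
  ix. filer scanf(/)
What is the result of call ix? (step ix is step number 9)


% dial roll 46
:: 1700-08-26
% filer crv /karo
:: ok
% filer scribe /karo/buzo sest
:: created
% filer erase /karo/buzo
:: ok
% filer erase /karo
:: ok
% filer scribe /vetra sufle
:: created
% filer scribe /bu/retra papi_ex
:: created
% filer scanf /bu
:: [retra]
% filer scanf /
:: [bu/, vetra]

Answer: [bu/, vetra]


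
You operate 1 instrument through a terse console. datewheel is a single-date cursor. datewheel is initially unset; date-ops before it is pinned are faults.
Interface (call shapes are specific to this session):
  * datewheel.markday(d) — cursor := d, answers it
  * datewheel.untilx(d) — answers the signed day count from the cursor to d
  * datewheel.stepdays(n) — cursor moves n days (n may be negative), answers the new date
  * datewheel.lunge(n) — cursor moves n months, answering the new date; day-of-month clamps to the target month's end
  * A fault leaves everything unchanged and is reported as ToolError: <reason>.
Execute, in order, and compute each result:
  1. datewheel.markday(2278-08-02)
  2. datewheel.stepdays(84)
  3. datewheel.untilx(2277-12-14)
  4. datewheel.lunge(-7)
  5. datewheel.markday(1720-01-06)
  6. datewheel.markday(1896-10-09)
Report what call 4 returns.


Answer: 2278-03-25

Derivation:
;; 1. datewheel.markday(d: 2278-08-02) == 2278-08-02
;; 2. datewheel.stepdays(n: 84) == 2278-10-25
;; 3. datewheel.untilx(d: 2277-12-14) == -315
;; 4. datewheel.lunge(n: -7) == 2278-03-25
;; 5. datewheel.markday(d: 1720-01-06) == 1720-01-06
;; 6. datewheel.markday(d: 1896-10-09) == 1896-10-09


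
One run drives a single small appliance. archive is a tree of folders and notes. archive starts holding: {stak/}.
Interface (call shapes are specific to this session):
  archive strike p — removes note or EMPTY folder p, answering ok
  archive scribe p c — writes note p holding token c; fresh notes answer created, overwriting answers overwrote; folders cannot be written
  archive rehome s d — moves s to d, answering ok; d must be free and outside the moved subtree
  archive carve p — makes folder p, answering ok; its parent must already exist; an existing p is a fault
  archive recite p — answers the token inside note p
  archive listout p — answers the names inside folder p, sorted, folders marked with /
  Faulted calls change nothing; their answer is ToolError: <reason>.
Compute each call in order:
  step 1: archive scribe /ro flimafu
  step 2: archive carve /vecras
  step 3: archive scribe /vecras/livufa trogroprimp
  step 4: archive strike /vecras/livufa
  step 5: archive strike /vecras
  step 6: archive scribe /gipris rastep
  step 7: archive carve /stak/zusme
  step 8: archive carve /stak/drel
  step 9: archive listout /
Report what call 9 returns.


> archive scribe /ro flimafu
:: created
> archive carve /vecras
:: ok
> archive scribe /vecras/livufa trogroprimp
:: created
> archive strike /vecras/livufa
:: ok
> archive strike /vecras
:: ok
> archive scribe /gipris rastep
:: created
> archive carve /stak/zusme
:: ok
> archive carve /stak/drel
:: ok
> archive listout /
:: [gipris, ro, stak/]

Answer: [gipris, ro, stak/]


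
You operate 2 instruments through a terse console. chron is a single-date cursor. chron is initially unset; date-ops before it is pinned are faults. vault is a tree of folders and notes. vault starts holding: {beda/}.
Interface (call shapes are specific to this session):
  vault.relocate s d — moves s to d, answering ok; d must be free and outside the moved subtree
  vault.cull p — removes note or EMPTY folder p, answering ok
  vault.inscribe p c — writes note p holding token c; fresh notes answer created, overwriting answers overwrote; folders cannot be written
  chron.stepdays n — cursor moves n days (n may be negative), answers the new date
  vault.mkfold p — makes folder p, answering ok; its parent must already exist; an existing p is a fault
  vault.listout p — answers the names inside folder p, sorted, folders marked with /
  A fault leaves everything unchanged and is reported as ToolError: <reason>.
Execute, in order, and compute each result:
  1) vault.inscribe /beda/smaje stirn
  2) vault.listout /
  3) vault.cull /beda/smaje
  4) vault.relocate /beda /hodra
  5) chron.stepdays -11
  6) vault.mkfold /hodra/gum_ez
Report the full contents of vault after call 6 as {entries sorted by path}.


# 1. inscribe(/beda/smaje, stirn) : created
# 2. listout(/) : [beda/]
# 3. cull(/beda/smaje) : ok
# 4. relocate(/beda, /hodra) : ok
# 5. stepdays(-11) : ToolError: no date set
# 6. mkfold(/hodra/gum_ez) : ok

Answer: {hodra/, hodra/gum_ez/}


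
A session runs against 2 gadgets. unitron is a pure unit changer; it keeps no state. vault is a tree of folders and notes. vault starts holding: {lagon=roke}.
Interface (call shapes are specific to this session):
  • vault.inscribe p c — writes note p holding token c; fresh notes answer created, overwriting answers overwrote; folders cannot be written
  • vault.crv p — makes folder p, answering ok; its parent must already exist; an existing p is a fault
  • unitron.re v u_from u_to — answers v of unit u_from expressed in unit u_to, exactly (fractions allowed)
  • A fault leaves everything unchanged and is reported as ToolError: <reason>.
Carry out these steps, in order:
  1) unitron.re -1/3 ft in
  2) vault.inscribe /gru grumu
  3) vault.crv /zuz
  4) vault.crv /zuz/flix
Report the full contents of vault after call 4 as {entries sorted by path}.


Answer: {gru=grumu, lagon=roke, zuz/, zuz/flix/}

Derivation:
! re(v→-1/3, u_from→ft, u_to→in) == -4
! inscribe(p→/gru, c→grumu) == created
! crv(p→/zuz) == ok
! crv(p→/zuz/flix) == ok


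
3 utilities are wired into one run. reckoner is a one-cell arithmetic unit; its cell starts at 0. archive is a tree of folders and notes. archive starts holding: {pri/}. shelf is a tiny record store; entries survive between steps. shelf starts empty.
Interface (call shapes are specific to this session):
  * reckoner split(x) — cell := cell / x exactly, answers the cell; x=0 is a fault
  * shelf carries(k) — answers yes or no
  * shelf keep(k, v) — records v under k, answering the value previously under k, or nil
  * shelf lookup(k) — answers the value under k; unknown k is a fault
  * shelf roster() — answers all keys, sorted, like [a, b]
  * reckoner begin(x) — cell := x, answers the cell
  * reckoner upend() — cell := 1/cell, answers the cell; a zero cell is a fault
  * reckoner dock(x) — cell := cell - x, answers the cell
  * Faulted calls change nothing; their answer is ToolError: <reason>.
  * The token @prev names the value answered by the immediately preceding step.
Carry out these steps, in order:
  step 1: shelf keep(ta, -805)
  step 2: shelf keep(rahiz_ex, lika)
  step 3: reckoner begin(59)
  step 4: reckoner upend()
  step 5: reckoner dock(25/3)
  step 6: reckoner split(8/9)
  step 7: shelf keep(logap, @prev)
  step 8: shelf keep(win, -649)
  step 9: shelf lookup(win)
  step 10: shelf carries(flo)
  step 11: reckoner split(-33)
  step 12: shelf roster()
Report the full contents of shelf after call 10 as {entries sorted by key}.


Answer: {logap=-552/59, rahiz_ex=lika, ta=-805, win=-649}

Derivation:
>>> shelf keep k='ta' v='-805'
:: nil
>>> shelf keep k='rahiz_ex' v='lika'
:: nil
>>> reckoner begin x='59'
:: 59
>>> reckoner upend
:: 1/59
>>> reckoner dock x='25/3'
:: -1472/177
>>> reckoner split x='8/9'
:: -552/59
>>> shelf keep k='logap' v='@prev'
:: nil
>>> shelf keep k='win' v='-649'
:: nil
>>> shelf lookup k='win'
:: -649
>>> shelf carries k='flo'
:: no
>>> reckoner split x='-33'
:: 184/649
>>> shelf roster
:: [logap, rahiz_ex, ta, win]


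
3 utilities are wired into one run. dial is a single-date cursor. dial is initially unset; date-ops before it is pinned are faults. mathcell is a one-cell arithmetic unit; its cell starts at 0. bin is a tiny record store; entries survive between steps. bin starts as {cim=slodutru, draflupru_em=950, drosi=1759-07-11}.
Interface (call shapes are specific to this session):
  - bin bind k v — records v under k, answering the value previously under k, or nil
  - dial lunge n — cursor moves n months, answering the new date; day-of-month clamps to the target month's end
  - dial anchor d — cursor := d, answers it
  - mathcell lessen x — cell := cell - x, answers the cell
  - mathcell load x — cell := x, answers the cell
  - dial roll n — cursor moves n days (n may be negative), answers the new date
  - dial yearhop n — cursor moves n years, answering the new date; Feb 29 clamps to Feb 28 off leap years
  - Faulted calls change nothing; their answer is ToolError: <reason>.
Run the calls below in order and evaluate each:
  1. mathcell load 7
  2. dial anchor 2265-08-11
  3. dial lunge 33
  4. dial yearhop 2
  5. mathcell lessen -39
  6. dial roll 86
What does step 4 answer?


% mathcell load(7) -> 7
% dial anchor(2265-08-11) -> 2265-08-11
% dial lunge(33) -> 2268-05-11
% dial yearhop(2) -> 2270-05-11
% mathcell lessen(-39) -> 46
% dial roll(86) -> 2270-08-05

Answer: 2270-05-11


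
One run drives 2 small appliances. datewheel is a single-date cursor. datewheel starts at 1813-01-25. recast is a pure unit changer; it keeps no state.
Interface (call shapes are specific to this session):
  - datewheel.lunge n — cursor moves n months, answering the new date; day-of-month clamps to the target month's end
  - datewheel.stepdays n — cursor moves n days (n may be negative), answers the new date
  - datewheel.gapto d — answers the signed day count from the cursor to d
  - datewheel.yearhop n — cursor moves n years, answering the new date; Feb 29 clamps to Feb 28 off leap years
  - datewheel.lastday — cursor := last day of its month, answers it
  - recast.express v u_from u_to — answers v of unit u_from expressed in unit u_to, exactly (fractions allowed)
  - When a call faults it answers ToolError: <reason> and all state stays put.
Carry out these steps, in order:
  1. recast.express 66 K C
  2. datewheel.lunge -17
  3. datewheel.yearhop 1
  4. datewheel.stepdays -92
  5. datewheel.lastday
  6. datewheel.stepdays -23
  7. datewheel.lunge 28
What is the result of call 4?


// recast.express(v: 66, u_from: K, u_to: C) -> -4143/20
// datewheel.lunge(n: -17) -> 1811-08-25
// datewheel.yearhop(n: 1) -> 1812-08-25
// datewheel.stepdays(n: -92) -> 1812-05-25
// datewheel.lastday() -> 1812-05-31
// datewheel.stepdays(n: -23) -> 1812-05-08
// datewheel.lunge(n: 28) -> 1814-09-08

Answer: 1812-05-25


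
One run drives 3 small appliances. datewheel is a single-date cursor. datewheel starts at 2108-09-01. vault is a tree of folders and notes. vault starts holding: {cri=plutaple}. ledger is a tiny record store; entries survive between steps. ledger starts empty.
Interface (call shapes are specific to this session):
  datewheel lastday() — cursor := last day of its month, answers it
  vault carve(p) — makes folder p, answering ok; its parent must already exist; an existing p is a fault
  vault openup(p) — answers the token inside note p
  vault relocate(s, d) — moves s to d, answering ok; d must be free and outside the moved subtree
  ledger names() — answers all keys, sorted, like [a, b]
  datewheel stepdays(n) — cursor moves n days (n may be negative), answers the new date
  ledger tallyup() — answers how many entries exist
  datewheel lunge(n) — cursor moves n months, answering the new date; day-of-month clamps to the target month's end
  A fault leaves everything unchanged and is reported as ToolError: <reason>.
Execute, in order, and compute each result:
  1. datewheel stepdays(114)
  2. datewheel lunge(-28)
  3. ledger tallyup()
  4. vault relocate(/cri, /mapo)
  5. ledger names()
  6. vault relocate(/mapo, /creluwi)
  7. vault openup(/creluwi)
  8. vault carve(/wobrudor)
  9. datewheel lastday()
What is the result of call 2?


Answer: 2106-08-24

Derivation:
CALL datewheel stepdays[n: 114]
RET  2108-12-24
CALL datewheel lunge[n: -28]
RET  2106-08-24
CALL ledger tallyup[]
RET  0
CALL vault relocate[s: /cri; d: /mapo]
RET  ok
CALL ledger names[]
RET  []
CALL vault relocate[s: /mapo; d: /creluwi]
RET  ok
CALL vault openup[p: /creluwi]
RET  plutaple
CALL vault carve[p: /wobrudor]
RET  ok
CALL datewheel lastday[]
RET  2106-08-31


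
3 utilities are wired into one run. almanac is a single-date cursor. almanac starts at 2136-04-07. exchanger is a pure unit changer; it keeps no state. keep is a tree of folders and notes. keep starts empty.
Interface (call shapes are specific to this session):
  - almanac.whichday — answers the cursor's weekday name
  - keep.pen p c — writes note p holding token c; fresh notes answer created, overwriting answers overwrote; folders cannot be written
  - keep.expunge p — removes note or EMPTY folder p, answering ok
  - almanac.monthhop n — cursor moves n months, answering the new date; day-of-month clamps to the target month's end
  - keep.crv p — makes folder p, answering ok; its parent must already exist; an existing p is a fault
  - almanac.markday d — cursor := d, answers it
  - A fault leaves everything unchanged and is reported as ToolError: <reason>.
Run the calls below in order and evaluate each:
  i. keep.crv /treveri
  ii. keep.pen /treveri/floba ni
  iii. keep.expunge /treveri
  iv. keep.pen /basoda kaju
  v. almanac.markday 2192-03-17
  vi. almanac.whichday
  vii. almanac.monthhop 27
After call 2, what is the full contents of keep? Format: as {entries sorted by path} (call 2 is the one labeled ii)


Answer: {treveri/, treveri/floba=ni}

Derivation:
Next I call keep.crv with p: /treveri: ok.
Invoking keep.pen with p: /treveri/floba, c: ni, which returns created.
Next I call keep.expunge with p: /treveri, yielding ToolError: not empty.
Then keep.pen with p: /basoda, c: kaju, yielding created.
I invoke almanac.markday with d: 2192-03-17, and observe 2192-03-17.
Calling almanac.whichday, which returns Saturday.
Then almanac.monthhop with n: 27: 2194-06-17.


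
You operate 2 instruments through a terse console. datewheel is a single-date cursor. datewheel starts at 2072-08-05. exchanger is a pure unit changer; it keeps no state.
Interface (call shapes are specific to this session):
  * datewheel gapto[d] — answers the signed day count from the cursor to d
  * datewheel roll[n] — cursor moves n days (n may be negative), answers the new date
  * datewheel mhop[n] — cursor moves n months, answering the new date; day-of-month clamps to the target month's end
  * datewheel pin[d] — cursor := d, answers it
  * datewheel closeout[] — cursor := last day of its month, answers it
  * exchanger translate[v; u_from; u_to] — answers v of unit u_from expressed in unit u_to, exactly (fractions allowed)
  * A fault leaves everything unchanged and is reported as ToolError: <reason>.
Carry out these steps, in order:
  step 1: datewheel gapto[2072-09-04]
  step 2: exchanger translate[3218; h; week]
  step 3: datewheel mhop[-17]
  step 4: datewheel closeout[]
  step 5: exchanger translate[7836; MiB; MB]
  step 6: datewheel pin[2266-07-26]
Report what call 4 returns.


# datewheel gapto(2072-09-04) -> 30
# exchanger translate(3218, h, week) -> 1609/84
# datewheel mhop(-17) -> 2071-03-05
# datewheel closeout() -> 2071-03-31
# exchanger translate(7836, MiB, MB) -> 128385024/15625
# datewheel pin(2266-07-26) -> 2266-07-26

Answer: 2071-03-31


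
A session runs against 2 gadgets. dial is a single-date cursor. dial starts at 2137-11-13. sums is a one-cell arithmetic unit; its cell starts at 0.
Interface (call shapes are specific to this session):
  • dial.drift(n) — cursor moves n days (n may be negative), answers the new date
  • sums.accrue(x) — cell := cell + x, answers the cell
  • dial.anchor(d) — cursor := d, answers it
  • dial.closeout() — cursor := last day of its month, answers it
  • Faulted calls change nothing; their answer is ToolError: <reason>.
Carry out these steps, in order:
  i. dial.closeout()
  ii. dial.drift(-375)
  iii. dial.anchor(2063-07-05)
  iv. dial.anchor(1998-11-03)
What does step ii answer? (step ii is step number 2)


Now I run dial.closeout, and see 2137-11-30.
Now I run dial.drift on n='-375', — result: 2136-11-20.
I run dial.anchor on d='2063-07-05', — result: 2063-07-05.
Using dial.anchor on d='1998-11-03', which returns 1998-11-03.

Answer: 2136-11-20


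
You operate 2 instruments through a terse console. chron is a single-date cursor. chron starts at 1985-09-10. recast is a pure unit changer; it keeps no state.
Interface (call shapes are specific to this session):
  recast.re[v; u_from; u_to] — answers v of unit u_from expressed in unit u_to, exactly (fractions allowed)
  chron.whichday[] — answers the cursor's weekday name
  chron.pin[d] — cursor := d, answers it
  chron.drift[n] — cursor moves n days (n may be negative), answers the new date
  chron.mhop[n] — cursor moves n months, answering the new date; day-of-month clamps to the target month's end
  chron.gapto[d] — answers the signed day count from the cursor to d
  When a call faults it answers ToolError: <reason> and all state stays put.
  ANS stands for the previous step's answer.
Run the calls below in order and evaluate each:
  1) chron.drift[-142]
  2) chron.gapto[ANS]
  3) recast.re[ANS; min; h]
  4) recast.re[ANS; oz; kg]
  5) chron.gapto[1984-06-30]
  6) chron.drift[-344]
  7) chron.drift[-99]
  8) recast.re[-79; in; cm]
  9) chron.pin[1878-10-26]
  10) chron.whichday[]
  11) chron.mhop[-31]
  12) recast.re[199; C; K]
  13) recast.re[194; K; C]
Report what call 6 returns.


Answer: 1984-05-12

Derivation:
// 1. chron.drift(-142) ~> 1985-04-21
// 2. chron.gapto(ANS) ~> 0
// 3. recast.re(ANS, min, h) ~> 0
// 4. recast.re(ANS, oz, kg) ~> 0
// 5. chron.gapto(1984-06-30) ~> -295
// 6. chron.drift(-344) ~> 1984-05-12
// 7. chron.drift(-99) ~> 1984-02-03
// 8. recast.re(-79, in, cm) ~> -10033/50
// 9. chron.pin(1878-10-26) ~> 1878-10-26
// 10. chron.whichday() ~> Saturday
// 11. chron.mhop(-31) ~> 1876-03-26
// 12. recast.re(199, C, K) ~> 9443/20
// 13. recast.re(194, K, C) ~> -1583/20


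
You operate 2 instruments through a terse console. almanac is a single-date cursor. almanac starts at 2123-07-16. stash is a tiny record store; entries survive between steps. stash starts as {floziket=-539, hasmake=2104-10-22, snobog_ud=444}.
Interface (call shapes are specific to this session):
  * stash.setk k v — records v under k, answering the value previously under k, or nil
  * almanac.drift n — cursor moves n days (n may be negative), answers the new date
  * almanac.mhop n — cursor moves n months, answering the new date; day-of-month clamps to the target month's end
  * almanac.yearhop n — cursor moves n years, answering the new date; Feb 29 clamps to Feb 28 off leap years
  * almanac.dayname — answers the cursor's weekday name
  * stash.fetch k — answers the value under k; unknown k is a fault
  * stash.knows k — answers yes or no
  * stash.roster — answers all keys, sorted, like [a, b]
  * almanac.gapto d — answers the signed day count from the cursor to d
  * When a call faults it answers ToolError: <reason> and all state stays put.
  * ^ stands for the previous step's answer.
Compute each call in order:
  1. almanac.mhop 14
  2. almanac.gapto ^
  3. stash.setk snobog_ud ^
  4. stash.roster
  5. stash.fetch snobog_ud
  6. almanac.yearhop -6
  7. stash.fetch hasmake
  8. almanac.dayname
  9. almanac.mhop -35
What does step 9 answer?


# almanac.mhop(n: 14) : 2124-09-16
# almanac.gapto(d: ^) : 0
# stash.setk(k: snobog_ud, v: ^) : 444
# stash.roster() : [floziket, hasmake, snobog_ud]
# stash.fetch(k: snobog_ud) : 0
# almanac.yearhop(n: -6) : 2118-09-16
# stash.fetch(k: hasmake) : 2104-10-22
# almanac.dayname() : Friday
# almanac.mhop(n: -35) : 2115-10-16

Answer: 2115-10-16


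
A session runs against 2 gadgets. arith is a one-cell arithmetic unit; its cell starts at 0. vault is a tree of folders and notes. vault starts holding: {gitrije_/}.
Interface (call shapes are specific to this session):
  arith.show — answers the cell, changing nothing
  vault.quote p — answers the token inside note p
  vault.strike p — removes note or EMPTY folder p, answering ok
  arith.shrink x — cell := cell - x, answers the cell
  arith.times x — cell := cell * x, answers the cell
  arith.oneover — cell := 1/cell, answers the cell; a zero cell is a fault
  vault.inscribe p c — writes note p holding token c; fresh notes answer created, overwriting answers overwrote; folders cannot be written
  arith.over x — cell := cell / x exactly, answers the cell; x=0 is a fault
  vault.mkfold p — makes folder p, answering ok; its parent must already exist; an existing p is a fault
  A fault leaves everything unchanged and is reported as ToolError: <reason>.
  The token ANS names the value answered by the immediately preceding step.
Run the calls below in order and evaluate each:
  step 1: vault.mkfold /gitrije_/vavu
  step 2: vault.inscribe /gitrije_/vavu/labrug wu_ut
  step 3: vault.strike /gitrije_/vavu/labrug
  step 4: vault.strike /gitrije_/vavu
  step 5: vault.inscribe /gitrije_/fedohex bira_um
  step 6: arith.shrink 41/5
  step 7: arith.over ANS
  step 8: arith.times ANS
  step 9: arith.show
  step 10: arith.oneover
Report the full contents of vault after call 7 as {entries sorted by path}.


~$ vault.mkfold p: /gitrije_/vavu
= ok
~$ vault.inscribe p: /gitrije_/vavu/labrug c: wu_ut
= created
~$ vault.strike p: /gitrije_/vavu/labrug
= ok
~$ vault.strike p: /gitrije_/vavu
= ok
~$ vault.inscribe p: /gitrije_/fedohex c: bira_um
= created
~$ arith.shrink x: 41/5
= -41/5
~$ arith.over x: ANS
= 1
~$ arith.times x: ANS
= 1
~$ arith.show
= 1
~$ arith.oneover
= 1

Answer: {gitrije_/, gitrije_/fedohex=bira_um}


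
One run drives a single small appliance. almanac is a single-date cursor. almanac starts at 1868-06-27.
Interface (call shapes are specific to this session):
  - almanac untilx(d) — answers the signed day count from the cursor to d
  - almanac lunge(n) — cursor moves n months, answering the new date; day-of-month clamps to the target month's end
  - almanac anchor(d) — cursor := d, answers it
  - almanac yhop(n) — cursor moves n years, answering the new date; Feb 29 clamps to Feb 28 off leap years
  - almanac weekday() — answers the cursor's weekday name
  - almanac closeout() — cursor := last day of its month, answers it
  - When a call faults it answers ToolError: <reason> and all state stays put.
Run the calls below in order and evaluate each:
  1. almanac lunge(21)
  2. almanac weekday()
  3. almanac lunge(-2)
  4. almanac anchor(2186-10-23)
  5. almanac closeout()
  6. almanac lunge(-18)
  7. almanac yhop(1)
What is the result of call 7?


I invoke almanac lunge passing n: 21, and get 1870-03-27.
Using almanac weekday, and see Sunday.
I use almanac lunge passing n: -2, which returns 1870-01-27.
I try almanac anchor passing d: 2186-10-23, and get 2186-10-23.
I run almanac closeout(): 2186-10-31.
Calling almanac lunge passing n: -18, — result: 2185-04-30.
Then almanac yhop passing n: 1: 2186-04-30.

Answer: 2186-04-30


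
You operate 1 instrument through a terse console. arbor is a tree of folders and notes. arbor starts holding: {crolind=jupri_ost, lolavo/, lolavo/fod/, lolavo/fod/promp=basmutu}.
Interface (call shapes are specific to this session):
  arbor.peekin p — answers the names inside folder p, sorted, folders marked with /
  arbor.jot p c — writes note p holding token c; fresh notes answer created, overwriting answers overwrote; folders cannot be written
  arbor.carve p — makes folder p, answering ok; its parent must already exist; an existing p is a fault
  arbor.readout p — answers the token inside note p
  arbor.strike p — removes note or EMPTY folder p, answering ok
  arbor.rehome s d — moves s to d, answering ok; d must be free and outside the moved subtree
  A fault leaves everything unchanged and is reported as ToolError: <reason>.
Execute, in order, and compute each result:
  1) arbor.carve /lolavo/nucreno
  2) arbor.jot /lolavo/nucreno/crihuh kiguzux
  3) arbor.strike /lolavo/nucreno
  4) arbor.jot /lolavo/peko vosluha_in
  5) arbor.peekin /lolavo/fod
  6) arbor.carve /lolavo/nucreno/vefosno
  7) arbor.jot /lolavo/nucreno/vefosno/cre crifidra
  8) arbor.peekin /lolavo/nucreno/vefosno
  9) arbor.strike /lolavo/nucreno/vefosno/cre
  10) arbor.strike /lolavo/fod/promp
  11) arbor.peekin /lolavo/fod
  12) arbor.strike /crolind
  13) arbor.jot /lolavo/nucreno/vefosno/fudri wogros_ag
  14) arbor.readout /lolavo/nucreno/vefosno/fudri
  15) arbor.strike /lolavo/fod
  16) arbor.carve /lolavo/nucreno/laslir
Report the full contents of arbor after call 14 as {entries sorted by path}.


Answer: {lolavo/, lolavo/fod/, lolavo/nucreno/, lolavo/nucreno/crihuh=kiguzux, lolavo/nucreno/vefosno/, lolavo/nucreno/vefosno/fudri=wogros_ag, lolavo/peko=vosluha_in}

Derivation:
CALL arbor.carve[p=/lolavo/nucreno]
RET  ok
CALL arbor.jot[p=/lolavo/nucreno/crihuh; c=kiguzux]
RET  created
CALL arbor.strike[p=/lolavo/nucreno]
RET  ToolError: not empty
CALL arbor.jot[p=/lolavo/peko; c=vosluha_in]
RET  created
CALL arbor.peekin[p=/lolavo/fod]
RET  [promp]
CALL arbor.carve[p=/lolavo/nucreno/vefosno]
RET  ok
CALL arbor.jot[p=/lolavo/nucreno/vefosno/cre; c=crifidra]
RET  created
CALL arbor.peekin[p=/lolavo/nucreno/vefosno]
RET  [cre]
CALL arbor.strike[p=/lolavo/nucreno/vefosno/cre]
RET  ok
CALL arbor.strike[p=/lolavo/fod/promp]
RET  ok
CALL arbor.peekin[p=/lolavo/fod]
RET  []
CALL arbor.strike[p=/crolind]
RET  ok
CALL arbor.jot[p=/lolavo/nucreno/vefosno/fudri; c=wogros_ag]
RET  created
CALL arbor.readout[p=/lolavo/nucreno/vefosno/fudri]
RET  wogros_ag
CALL arbor.strike[p=/lolavo/fod]
RET  ok
CALL arbor.carve[p=/lolavo/nucreno/laslir]
RET  ok


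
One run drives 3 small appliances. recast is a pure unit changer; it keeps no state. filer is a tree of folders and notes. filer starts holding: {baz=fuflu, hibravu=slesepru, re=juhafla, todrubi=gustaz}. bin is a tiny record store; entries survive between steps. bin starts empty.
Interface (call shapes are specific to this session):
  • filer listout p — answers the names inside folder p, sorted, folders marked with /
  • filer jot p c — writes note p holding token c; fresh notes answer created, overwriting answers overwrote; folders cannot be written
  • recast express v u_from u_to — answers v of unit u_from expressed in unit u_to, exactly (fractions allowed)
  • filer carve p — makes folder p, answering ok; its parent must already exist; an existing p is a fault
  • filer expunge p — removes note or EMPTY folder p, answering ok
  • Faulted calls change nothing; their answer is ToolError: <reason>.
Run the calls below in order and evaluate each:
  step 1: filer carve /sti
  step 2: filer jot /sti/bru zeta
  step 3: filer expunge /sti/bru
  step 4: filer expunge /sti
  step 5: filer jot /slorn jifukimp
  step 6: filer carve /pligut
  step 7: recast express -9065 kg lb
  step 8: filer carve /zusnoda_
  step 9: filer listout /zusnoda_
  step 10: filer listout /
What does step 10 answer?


Answer: [baz, hibravu, pligut/, re, slorn, todrubi, zusnoda_/]

Derivation:
Act: filer carve[p: /sti]
Obs: ok
Act: filer jot[p: /sti/bru; c: zeta]
Obs: created
Act: filer expunge[p: /sti/bru]
Obs: ok
Act: filer expunge[p: /sti]
Obs: ok
Act: filer jot[p: /slorn; c: jifukimp]
Obs: created
Act: filer carve[p: /pligut]
Obs: ok
Act: recast express[v: -9065; u_from: kg; u_to: lb]
Obs: -129500000000/6479891
Act: filer carve[p: /zusnoda_]
Obs: ok
Act: filer listout[p: /zusnoda_]
Obs: []
Act: filer listout[p: /]
Obs: [baz, hibravu, pligut/, re, slorn, todrubi, zusnoda_/]


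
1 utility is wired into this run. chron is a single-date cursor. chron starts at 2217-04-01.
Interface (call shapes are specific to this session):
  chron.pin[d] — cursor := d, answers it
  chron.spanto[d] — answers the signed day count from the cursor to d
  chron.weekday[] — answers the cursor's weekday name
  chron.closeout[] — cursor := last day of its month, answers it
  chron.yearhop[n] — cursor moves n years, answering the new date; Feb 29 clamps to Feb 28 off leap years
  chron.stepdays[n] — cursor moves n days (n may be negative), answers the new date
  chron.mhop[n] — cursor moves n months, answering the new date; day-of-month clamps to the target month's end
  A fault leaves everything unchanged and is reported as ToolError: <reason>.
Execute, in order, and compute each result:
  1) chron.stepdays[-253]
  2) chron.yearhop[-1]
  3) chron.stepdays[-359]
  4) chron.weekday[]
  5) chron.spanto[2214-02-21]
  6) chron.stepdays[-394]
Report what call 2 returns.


Answer: 2215-07-22

Derivation:
I call stepdays using -253: 2216-07-22.
Calling yearhop using -1, and observe 2215-07-22.
I run stepdays using -359: 2214-07-28.
Using weekday(), yielding Thursday.
I try spanto using 2214-02-21, and get -157.
Now I run stepdays using -394, — result: 2213-06-29.


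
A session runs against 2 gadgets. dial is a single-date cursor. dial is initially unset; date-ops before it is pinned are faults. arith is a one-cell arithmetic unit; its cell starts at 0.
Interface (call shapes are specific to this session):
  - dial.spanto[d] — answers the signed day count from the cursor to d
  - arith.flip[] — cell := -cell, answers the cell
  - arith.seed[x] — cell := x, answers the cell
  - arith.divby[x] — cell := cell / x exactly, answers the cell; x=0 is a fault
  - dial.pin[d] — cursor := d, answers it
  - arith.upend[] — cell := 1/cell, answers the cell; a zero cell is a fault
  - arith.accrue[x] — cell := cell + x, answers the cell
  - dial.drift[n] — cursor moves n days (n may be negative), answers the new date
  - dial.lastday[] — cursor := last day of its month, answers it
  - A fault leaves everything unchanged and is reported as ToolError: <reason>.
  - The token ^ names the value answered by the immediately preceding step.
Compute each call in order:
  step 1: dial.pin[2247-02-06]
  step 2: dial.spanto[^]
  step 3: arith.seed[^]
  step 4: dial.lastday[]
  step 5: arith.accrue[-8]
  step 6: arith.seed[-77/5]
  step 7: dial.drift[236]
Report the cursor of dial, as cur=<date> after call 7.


# 1. dial.pin(d: 2247-02-06) => 2247-02-06
# 2. dial.spanto(d: ^) => 0
# 3. arith.seed(x: ^) => 0
# 4. dial.lastday() => 2247-02-28
# 5. arith.accrue(x: -8) => -8
# 6. arith.seed(x: -77/5) => -77/5
# 7. dial.drift(n: 236) => 2247-10-22

Answer: cur=2247-10-22


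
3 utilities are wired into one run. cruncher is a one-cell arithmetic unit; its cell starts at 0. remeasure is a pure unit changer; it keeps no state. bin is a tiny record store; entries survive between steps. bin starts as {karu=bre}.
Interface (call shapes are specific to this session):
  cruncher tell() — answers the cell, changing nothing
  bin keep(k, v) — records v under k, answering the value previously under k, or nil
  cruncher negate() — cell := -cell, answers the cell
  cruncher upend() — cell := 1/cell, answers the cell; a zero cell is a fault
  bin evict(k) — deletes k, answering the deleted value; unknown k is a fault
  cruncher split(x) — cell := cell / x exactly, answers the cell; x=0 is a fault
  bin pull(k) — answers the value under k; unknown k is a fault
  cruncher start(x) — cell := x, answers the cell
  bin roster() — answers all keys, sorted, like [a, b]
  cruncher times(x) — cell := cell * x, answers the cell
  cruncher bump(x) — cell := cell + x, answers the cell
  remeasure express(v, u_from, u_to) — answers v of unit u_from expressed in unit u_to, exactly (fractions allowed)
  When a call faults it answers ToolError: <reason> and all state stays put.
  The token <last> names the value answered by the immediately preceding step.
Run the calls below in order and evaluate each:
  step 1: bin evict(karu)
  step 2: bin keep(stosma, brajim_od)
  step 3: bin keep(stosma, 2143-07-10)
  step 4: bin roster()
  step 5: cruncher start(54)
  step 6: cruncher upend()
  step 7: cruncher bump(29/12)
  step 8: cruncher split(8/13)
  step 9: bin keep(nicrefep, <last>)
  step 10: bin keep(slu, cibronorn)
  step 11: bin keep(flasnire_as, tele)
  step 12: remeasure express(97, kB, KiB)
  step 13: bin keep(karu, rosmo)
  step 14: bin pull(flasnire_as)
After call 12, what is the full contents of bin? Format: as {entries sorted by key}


Then bin evict using karu: bre.
Calling bin keep using stosma, brajim_od: nil.
I try bin keep using stosma, 2143-07-10, and see brajim_od.
Using bin roster(), → [stosma].
Then cruncher start using 54, — result: 54.
Invoking cruncher upend(), which returns 1/54.
I use cruncher bump using 29/12, giving 263/108.
I invoke cruncher split using 8/13, which returns 3419/864.
I run bin keep using nicrefep, <last>, and observe nil.
Now I run bin keep using slu, cibronorn, giving nil.
Invoking bin keep using flasnire_as, tele, giving nil.
Calling remeasure express using 97, kB, KiB, — result: 12125/128.
I invoke bin keep using karu, rosmo, which returns nil.
I call bin pull using flasnire_as, and see tele.

Answer: {flasnire_as=tele, nicrefep=3419/864, slu=cibronorn, stosma=2143-07-10}


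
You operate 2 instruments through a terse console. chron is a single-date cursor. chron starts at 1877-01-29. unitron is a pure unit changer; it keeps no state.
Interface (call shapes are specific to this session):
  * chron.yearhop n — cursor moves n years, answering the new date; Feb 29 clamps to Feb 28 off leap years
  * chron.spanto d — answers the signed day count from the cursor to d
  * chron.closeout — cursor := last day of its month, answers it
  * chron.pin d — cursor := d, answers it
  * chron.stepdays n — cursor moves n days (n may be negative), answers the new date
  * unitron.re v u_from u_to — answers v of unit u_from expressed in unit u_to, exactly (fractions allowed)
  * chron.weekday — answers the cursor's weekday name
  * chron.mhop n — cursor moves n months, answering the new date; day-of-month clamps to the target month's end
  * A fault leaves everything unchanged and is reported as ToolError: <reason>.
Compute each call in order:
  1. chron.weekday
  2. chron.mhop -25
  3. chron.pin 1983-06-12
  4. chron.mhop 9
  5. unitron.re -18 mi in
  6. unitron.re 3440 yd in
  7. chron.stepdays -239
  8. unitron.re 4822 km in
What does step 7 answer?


Using chron.weekday(), — result: Monday.
Invoking chron.mhop passing -25, which returns 1874-12-29.
Then chron.pin passing 1983-06-12, which returns 1983-06-12.
I run chron.mhop passing 9, and see 1984-03-12.
Then unitron.re passing -18, mi, in, yielding -1140480.
I try unitron.re passing 3440, yd, in, and get 123840.
I try chron.stepdays passing -239, and see 1983-07-17.
Using unitron.re passing 4822, km, in, which returns 24110000000/127.

Answer: 1983-07-17
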